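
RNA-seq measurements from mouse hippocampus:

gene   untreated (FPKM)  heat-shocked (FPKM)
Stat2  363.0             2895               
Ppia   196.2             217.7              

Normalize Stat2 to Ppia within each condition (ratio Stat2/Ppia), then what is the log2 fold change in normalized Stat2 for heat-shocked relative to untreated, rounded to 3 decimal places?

2.846

Stat2/Ppia (untreated) = 363.0 / 196.2 = 1.8502
Stat2/Ppia (heat-shocked) = 2895 / 217.7 = 13.298
Fold change = 13.298 / 1.8502 = 7.1876
log2(7.1876) = 2.8455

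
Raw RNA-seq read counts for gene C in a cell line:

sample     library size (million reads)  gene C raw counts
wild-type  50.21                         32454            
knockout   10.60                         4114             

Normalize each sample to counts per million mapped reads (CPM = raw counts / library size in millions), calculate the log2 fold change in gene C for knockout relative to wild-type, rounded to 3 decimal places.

CPM(wild-type) = 32454 / 50.21 = 646.3653
CPM(knockout) = 4114 / 10.60 = 388.1132
Fold change = 388.1132 / 646.3653 = 0.60045
log2(0.60045) = -0.7359

-0.736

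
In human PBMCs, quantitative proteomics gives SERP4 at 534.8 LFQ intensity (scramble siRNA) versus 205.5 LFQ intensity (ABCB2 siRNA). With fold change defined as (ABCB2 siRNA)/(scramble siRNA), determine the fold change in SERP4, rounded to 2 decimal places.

0.38

Fold change = 205.5 / 534.8 = 0.384
SERP4 is downregulated.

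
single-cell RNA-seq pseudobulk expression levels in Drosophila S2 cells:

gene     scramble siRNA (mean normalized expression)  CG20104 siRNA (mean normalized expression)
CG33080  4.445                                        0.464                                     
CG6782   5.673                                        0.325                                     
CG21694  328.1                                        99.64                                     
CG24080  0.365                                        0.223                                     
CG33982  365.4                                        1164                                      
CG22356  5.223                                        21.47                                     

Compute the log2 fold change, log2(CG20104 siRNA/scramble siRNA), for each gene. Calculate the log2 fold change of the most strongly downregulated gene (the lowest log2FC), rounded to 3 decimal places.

log2(0.464/4.445) = -3.260  (CG33080)
log2(0.325/5.673) = -4.126  (CG6782)
log2(99.64/328.1) = -1.719  (CG21694)
log2(0.223/0.365) = -0.711  (CG24080)
log2(1164/365.4) = 1.672  (CG33982)
log2(21.47/5.223) = 2.039  (CG22356)
CG6782 is most strongly downregulated.

-4.126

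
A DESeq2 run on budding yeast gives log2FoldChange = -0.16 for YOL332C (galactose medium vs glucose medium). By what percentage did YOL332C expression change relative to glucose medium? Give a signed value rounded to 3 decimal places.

-10.497%

Fold change = 2^(-0.16) = 0.8950
Percent change = (FC − 1) × 100% = (0.8950 − 1) × 100 = -10.497%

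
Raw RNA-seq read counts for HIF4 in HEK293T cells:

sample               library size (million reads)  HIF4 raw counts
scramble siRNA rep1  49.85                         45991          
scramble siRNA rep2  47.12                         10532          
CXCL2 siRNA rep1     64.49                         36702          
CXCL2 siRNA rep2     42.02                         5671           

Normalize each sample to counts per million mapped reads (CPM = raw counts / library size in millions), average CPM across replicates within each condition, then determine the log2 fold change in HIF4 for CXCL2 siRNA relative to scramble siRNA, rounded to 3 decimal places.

-0.703

CPM(scramble siRNA rep1) = 45991 / 49.85 = 922.5878
CPM(scramble siRNA rep2) = 10532 / 47.12 = 223.5144
CPM(CXCL2 siRNA rep1) = 36702 / 64.49 = 569.1115
CPM(CXCL2 siRNA rep2) = 5671 / 42.02 = 134.9595
mean CPM(scramble siRNA) = 573.0511; mean CPM(CXCL2 siRNA) = 352.0355
Fold change = 352.0355 / 573.0511 = 0.61432
log2(0.61432) = -0.7029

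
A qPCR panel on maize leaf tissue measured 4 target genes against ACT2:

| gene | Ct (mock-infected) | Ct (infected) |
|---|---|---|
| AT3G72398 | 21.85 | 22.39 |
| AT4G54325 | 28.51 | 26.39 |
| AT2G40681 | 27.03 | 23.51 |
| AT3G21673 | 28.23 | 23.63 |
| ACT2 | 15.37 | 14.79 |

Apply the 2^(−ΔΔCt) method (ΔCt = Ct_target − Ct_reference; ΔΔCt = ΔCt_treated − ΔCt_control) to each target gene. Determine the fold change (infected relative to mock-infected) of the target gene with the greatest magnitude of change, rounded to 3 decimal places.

AT3G72398: ΔΔCt = (22.39−14.79) − (21.85−15.37) = 7.60 − 6.48 = 1.12; fold change = 2^-1.12 = 0.460
AT4G54325: ΔΔCt = (26.39−14.79) − (28.51−15.37) = 11.60 − 13.14 = -1.54; fold change = 2^1.54 = 2.908
AT2G40681: ΔΔCt = (23.51−14.79) − (27.03−15.37) = 8.72 − 11.66 = -2.94; fold change = 2^2.94 = 7.674
AT3G21673: ΔΔCt = (23.63−14.79) − (28.23−15.37) = 8.84 − 12.86 = -4.02; fold change = 2^4.02 = 16.223
AT3G21673 has the largest |ΔΔCt| = 4.02.

16.223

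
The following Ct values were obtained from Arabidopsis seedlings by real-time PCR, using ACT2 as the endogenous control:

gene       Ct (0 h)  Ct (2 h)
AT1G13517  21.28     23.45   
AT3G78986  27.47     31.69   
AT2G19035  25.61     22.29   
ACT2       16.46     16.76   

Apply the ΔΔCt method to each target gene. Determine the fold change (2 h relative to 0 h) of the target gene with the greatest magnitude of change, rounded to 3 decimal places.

AT1G13517: ΔΔCt = (23.45−16.76) − (21.28−16.46) = 6.69 − 4.82 = 1.87; fold change = 2^-1.87 = 0.274
AT3G78986: ΔΔCt = (31.69−16.76) − (27.47−16.46) = 14.93 − 11.01 = 3.92; fold change = 2^-3.92 = 0.066
AT2G19035: ΔΔCt = (22.29−16.76) − (25.61−16.46) = 5.53 − 9.15 = -3.62; fold change = 2^3.62 = 12.295
AT3G78986 has the largest |ΔΔCt| = 3.92.

0.066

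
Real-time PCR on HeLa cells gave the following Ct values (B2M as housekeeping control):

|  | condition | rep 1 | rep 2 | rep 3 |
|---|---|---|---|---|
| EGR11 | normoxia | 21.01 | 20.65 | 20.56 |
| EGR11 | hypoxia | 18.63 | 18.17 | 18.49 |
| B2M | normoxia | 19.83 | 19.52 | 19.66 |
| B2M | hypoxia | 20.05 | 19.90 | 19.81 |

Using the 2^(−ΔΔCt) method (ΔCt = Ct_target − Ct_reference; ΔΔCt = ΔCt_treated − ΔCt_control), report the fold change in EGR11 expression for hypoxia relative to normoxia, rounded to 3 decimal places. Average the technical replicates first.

Mean Ct: EGR11 normoxia 20.740; EGR11 hypoxia 18.430; B2M normoxia 19.670; B2M hypoxia 19.920
ΔCt(normoxia) = 20.740 − 19.670 = 1.070
ΔCt(hypoxia) = 18.430 − 19.920 = -1.490
ΔΔCt = -1.490 − 1.070 = -2.560
Fold change = 2^(−(-2.560)) = 2^2.560 = 5.8971

5.897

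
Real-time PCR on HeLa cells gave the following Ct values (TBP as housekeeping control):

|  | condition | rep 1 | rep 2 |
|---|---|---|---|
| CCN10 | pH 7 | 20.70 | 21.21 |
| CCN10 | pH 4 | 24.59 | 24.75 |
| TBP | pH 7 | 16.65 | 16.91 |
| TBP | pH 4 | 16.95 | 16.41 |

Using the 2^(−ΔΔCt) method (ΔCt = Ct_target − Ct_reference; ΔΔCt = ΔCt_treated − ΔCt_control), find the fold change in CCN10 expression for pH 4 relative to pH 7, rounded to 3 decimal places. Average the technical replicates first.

Mean Ct: CCN10 pH 7 20.955; CCN10 pH 4 24.670; TBP pH 7 16.780; TBP pH 4 16.680
ΔCt(pH 7) = 20.955 − 16.780 = 4.175
ΔCt(pH 4) = 24.670 − 16.680 = 7.990
ΔΔCt = 7.990 − 4.175 = 3.815
Fold change = 2^(−3.815) = 0.0711

0.071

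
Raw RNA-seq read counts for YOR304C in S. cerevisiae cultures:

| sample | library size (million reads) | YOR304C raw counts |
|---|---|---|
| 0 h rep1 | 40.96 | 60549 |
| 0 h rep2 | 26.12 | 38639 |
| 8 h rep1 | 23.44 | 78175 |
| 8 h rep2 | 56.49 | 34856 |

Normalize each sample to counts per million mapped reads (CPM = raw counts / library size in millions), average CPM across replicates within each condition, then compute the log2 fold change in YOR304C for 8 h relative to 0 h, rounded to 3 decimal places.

CPM(0 h rep1) = 60549 / 40.96 = 1478.2471
CPM(0 h rep2) = 38639 / 26.12 = 1479.2879
CPM(8 h rep1) = 78175 / 23.44 = 3335.1109
CPM(8 h rep2) = 34856 / 56.49 = 617.0296
mean CPM(0 h) = 1478.7675; mean CPM(8 h) = 1976.0702
Fold change = 1976.0702 / 1478.7675 = 1.33630
log2(1.33630) = 0.4182

0.418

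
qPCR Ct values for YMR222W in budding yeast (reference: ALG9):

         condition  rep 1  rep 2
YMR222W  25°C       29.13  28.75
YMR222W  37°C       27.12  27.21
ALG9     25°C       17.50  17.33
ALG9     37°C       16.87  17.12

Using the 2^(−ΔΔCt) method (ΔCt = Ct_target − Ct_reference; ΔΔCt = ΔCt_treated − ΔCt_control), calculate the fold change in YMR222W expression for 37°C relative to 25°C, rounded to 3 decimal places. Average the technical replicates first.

2.558

Mean Ct: YMR222W 25°C 28.940; YMR222W 37°C 27.165; ALG9 25°C 17.415; ALG9 37°C 16.995
ΔCt(25°C) = 28.940 − 17.415 = 11.525
ΔCt(37°C) = 27.165 − 16.995 = 10.170
ΔΔCt = 10.170 − 11.525 = -1.355
Fold change = 2^(−(-1.355)) = 2^1.355 = 2.5580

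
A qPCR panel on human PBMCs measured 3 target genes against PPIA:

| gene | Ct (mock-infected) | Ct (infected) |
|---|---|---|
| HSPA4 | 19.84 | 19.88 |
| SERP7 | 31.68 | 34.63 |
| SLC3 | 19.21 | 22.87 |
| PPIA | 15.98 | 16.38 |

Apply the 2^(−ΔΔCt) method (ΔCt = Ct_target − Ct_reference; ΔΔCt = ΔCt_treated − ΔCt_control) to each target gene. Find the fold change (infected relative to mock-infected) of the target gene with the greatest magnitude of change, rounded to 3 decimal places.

HSPA4: ΔΔCt = (19.88−16.38) − (19.84−15.98) = 3.50 − 3.86 = -0.36; fold change = 2^0.36 = 1.283
SERP7: ΔΔCt = (34.63−16.38) − (31.68−15.98) = 18.25 − 15.70 = 2.55; fold change = 2^-2.55 = 0.171
SLC3: ΔΔCt = (22.87−16.38) − (19.21−15.98) = 6.49 − 3.23 = 3.26; fold change = 2^-3.26 = 0.104
SLC3 has the largest |ΔΔCt| = 3.26.

0.104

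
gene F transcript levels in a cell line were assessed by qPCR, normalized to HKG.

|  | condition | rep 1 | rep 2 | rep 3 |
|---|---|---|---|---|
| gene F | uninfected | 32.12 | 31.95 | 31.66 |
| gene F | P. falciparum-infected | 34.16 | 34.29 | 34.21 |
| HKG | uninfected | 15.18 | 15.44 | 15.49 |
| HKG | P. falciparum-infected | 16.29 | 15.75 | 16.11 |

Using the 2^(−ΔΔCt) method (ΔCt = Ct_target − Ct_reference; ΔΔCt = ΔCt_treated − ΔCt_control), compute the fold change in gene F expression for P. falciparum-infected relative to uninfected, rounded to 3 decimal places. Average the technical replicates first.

0.323

Mean Ct: gene F uninfected 31.910; gene F P. falciparum-infected 34.220; HKG uninfected 15.370; HKG P. falciparum-infected 16.050
ΔCt(uninfected) = 31.910 − 15.370 = 16.540
ΔCt(P. falciparum-infected) = 34.220 − 16.050 = 18.170
ΔΔCt = 18.170 − 16.540 = 1.630
Fold change = 2^(−1.630) = 0.3231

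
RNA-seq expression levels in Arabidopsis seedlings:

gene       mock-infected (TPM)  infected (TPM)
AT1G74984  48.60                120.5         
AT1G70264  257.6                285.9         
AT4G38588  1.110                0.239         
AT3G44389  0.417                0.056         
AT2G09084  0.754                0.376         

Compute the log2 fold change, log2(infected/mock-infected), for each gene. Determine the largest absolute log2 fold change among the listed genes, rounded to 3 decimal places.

2.897

log2(120.5/48.60) = 1.310  (AT1G74984)
log2(285.9/257.6) = 0.150  (AT1G70264)
log2(0.239/1.110) = -2.215  (AT4G38588)
log2(0.056/0.417) = -2.897  (AT3G44389)
log2(0.376/0.754) = -1.004  (AT2G09084)
The largest magnitude belongs to AT3G44389.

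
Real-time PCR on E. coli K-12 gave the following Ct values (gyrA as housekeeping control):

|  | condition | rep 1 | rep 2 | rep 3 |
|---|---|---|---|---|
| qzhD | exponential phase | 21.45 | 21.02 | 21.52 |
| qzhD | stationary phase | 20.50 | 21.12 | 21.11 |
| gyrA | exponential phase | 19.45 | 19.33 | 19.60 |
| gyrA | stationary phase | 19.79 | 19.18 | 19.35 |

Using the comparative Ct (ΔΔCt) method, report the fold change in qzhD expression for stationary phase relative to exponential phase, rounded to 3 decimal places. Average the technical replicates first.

1.320

Mean Ct: qzhD exponential phase 21.330; qzhD stationary phase 20.910; gyrA exponential phase 19.460; gyrA stationary phase 19.440
ΔCt(exponential phase) = 21.330 − 19.460 = 1.870
ΔCt(stationary phase) = 20.910 − 19.440 = 1.470
ΔΔCt = 1.470 − 1.870 = -0.400
Fold change = 2^(−(-0.400)) = 2^0.400 = 1.3195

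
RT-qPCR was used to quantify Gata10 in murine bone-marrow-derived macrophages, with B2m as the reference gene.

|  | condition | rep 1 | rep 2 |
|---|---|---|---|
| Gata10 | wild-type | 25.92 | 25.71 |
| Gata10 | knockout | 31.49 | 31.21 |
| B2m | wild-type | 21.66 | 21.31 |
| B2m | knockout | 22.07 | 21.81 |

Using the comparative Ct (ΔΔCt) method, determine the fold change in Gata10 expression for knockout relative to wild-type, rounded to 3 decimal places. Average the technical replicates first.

0.030

Mean Ct: Gata10 wild-type 25.815; Gata10 knockout 31.350; B2m wild-type 21.485; B2m knockout 21.940
ΔCt(wild-type) = 25.815 − 21.485 = 4.330
ΔCt(knockout) = 31.350 − 21.940 = 9.410
ΔΔCt = 9.410 − 4.330 = 5.080
Fold change = 2^(−5.080) = 0.0296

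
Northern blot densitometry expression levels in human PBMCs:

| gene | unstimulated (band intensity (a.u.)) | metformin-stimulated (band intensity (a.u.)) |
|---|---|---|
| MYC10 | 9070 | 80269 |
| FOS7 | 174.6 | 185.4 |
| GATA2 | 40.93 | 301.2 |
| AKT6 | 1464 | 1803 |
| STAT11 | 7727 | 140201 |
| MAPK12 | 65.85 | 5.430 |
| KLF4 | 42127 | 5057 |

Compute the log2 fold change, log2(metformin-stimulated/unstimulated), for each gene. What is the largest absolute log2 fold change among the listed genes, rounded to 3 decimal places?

log2(80269/9070) = 3.146  (MYC10)
log2(185.4/174.6) = 0.087  (FOS7)
log2(301.2/40.93) = 2.879  (GATA2)
log2(1803/1464) = 0.300  (AKT6)
log2(140201/7727) = 4.181  (STAT11)
log2(5.430/65.85) = -3.600  (MAPK12)
log2(5057/42127) = -3.058  (KLF4)
The largest magnitude belongs to STAT11.

4.181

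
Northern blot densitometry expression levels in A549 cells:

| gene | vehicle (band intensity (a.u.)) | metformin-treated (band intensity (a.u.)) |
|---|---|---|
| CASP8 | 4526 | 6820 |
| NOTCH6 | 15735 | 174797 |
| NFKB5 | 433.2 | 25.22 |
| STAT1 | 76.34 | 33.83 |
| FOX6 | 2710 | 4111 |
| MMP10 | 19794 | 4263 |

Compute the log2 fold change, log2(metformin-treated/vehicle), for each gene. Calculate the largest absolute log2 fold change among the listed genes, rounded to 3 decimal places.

4.102

log2(6820/4526) = 0.592  (CASP8)
log2(174797/15735) = 3.474  (NOTCH6)
log2(25.22/433.2) = -4.102  (NFKB5)
log2(33.83/76.34) = -1.174  (STAT1)
log2(4111/2710) = 0.601  (FOX6)
log2(4263/19794) = -2.215  (MMP10)
The largest magnitude belongs to NFKB5.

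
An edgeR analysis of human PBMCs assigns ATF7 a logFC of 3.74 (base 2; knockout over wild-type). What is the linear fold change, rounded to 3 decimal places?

Fold change = 2^(3.74) = 13.3614

13.361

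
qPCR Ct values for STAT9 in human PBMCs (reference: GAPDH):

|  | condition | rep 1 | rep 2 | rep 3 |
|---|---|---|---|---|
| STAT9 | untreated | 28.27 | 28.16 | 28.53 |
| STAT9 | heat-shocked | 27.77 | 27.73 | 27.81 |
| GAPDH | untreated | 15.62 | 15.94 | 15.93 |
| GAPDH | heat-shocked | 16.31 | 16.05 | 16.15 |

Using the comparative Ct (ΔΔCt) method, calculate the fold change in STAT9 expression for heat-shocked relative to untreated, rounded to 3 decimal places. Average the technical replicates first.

Mean Ct: STAT9 untreated 28.320; STAT9 heat-shocked 27.770; GAPDH untreated 15.830; GAPDH heat-shocked 16.170
ΔCt(untreated) = 28.320 − 15.830 = 12.490
ΔCt(heat-shocked) = 27.770 − 16.170 = 11.600
ΔΔCt = 11.600 − 12.490 = -0.890
Fold change = 2^(−(-0.890)) = 2^0.890 = 1.8532

1.853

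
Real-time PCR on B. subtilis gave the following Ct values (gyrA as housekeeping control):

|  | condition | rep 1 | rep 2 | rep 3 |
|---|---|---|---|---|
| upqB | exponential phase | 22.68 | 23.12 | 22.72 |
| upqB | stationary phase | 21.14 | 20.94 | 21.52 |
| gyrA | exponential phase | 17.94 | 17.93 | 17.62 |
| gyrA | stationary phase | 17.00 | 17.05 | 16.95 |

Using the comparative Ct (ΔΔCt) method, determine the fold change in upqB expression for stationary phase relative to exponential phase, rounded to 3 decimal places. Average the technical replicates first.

Mean Ct: upqB exponential phase 22.840; upqB stationary phase 21.200; gyrA exponential phase 17.830; gyrA stationary phase 17.000
ΔCt(exponential phase) = 22.840 − 17.830 = 5.010
ΔCt(stationary phase) = 21.200 − 17.000 = 4.200
ΔΔCt = 4.200 − 5.010 = -0.810
Fold change = 2^(−(-0.810)) = 2^0.810 = 1.7532

1.753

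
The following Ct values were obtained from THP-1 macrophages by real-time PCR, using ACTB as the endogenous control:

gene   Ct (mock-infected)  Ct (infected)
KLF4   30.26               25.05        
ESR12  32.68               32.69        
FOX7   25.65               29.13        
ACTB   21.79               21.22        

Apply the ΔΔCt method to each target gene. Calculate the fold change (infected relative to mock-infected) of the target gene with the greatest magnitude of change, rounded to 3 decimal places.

KLF4: ΔΔCt = (25.05−21.22) − (30.26−21.79) = 3.83 − 8.47 = -4.64; fold change = 2^4.64 = 24.933
ESR12: ΔΔCt = (32.69−21.22) − (32.68−21.79) = 11.47 − 10.89 = 0.58; fold change = 2^-0.58 = 0.669
FOX7: ΔΔCt = (29.13−21.22) − (25.65−21.79) = 7.91 − 3.86 = 4.05; fold change = 2^-4.05 = 0.060
KLF4 has the largest |ΔΔCt| = 4.64.

24.933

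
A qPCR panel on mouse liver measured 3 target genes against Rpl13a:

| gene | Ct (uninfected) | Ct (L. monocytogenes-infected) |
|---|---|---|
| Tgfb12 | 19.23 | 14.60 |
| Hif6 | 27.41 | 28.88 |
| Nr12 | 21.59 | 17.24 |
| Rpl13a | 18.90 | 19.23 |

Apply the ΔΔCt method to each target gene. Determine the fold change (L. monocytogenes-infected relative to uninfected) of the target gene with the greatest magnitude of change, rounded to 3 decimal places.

Tgfb12: ΔΔCt = (14.60−19.23) − (19.23−18.90) = -4.63 − 0.33 = -4.96; fold change = 2^4.96 = 31.125
Hif6: ΔΔCt = (28.88−19.23) − (27.41−18.90) = 9.65 − 8.51 = 1.14; fold change = 2^-1.14 = 0.454
Nr12: ΔΔCt = (17.24−19.23) − (21.59−18.90) = -1.99 − 2.69 = -4.68; fold change = 2^4.68 = 25.634
Tgfb12 has the largest |ΔΔCt| = 4.96.

31.125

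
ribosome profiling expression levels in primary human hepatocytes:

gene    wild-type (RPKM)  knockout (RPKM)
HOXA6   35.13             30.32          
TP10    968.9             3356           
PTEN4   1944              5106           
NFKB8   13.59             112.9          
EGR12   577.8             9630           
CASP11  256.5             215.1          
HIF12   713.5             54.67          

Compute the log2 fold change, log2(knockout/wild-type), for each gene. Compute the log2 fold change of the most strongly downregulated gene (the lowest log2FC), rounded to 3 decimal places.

log2(30.32/35.13) = -0.212  (HOXA6)
log2(3356/968.9) = 1.792  (TP10)
log2(5106/1944) = 1.393  (PTEN4)
log2(112.9/13.59) = 3.054  (NFKB8)
log2(9630/577.8) = 4.059  (EGR12)
log2(215.1/256.5) = -0.254  (CASP11)
log2(54.67/713.5) = -3.706  (HIF12)
HIF12 is most strongly downregulated.

-3.706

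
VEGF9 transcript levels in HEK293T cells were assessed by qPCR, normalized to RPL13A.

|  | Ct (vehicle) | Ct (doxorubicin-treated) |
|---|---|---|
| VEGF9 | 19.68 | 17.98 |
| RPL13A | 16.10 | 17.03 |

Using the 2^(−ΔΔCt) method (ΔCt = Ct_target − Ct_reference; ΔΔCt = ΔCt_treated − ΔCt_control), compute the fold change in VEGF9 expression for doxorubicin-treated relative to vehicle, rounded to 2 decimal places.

ΔCt(vehicle) = 19.680 − 16.100 = 3.580
ΔCt(doxorubicin-treated) = 17.980 − 17.030 = 0.950
ΔΔCt = 0.950 − 3.580 = -2.630
Fold change = 2^(−(-2.630)) = 2^2.630 = 6.190

6.19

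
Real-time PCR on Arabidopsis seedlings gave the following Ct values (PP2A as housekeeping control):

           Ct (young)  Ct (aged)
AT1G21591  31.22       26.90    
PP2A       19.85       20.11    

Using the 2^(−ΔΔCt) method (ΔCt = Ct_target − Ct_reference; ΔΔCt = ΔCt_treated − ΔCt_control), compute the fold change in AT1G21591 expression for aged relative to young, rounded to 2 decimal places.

23.92

ΔCt(young) = 31.220 − 19.850 = 11.370
ΔCt(aged) = 26.900 − 20.110 = 6.790
ΔΔCt = 6.790 − 11.370 = -4.580
Fold change = 2^(−(-4.580)) = 2^4.580 = 23.918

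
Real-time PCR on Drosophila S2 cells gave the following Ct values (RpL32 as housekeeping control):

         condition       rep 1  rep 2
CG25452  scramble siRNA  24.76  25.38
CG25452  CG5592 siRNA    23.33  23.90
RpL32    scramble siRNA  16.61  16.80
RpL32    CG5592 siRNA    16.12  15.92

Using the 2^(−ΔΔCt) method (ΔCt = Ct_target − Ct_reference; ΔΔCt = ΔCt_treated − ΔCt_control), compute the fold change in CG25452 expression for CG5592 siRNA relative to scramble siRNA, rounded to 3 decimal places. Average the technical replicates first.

Mean Ct: CG25452 scramble siRNA 25.070; CG25452 CG5592 siRNA 23.615; RpL32 scramble siRNA 16.705; RpL32 CG5592 siRNA 16.020
ΔCt(scramble siRNA) = 25.070 − 16.705 = 8.365
ΔCt(CG5592 siRNA) = 23.615 − 16.020 = 7.595
ΔΔCt = 7.595 − 8.365 = -0.770
Fold change = 2^(−(-0.770)) = 2^0.770 = 1.7053

1.705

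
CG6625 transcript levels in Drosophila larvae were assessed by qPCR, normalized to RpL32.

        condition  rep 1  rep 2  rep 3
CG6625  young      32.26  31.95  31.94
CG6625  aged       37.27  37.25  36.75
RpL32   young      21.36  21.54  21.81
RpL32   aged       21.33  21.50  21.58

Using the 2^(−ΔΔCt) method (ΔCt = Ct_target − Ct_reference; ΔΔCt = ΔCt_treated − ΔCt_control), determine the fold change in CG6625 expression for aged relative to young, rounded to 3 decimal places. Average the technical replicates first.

0.028

Mean Ct: CG6625 young 32.050; CG6625 aged 37.090; RpL32 young 21.570; RpL32 aged 21.470
ΔCt(young) = 32.050 − 21.570 = 10.480
ΔCt(aged) = 37.090 − 21.470 = 15.620
ΔΔCt = 15.620 − 10.480 = 5.140
Fold change = 2^(−5.140) = 0.0284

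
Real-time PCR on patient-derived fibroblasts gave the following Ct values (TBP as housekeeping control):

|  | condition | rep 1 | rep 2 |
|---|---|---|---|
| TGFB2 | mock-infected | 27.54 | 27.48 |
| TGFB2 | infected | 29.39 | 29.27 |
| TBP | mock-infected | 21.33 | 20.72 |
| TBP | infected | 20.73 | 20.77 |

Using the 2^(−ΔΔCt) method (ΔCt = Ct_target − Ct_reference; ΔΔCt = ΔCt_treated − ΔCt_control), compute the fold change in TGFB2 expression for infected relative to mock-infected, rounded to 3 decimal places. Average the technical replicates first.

0.234

Mean Ct: TGFB2 mock-infected 27.510; TGFB2 infected 29.330; TBP mock-infected 21.025; TBP infected 20.750
ΔCt(mock-infected) = 27.510 − 21.025 = 6.485
ΔCt(infected) = 29.330 − 20.750 = 8.580
ΔΔCt = 8.580 − 6.485 = 2.095
Fold change = 2^(−2.095) = 0.2341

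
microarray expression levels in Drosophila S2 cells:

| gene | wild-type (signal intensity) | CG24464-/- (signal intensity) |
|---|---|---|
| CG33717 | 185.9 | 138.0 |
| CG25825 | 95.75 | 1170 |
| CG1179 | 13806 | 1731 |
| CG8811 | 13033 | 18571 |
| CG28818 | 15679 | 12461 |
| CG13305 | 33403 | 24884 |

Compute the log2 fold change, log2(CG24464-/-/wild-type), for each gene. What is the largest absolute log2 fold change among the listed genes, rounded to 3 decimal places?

3.611

log2(138.0/185.9) = -0.430  (CG33717)
log2(1170/95.75) = 3.611  (CG25825)
log2(1731/13806) = -2.996  (CG1179)
log2(18571/13033) = 0.511  (CG8811)
log2(12461/15679) = -0.331  (CG28818)
log2(24884/33403) = -0.425  (CG13305)
The largest magnitude belongs to CG25825.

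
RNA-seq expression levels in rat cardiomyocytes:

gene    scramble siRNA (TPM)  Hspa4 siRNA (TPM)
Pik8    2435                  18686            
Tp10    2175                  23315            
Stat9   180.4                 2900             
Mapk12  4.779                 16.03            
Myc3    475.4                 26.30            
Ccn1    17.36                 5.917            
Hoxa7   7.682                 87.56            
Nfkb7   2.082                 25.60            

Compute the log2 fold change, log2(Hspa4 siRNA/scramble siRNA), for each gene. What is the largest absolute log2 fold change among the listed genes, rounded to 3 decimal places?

4.176

log2(18686/2435) = 2.940  (Pik8)
log2(23315/2175) = 3.422  (Tp10)
log2(2900/180.4) = 4.007  (Stat9)
log2(16.03/4.779) = 1.746  (Mapk12)
log2(26.30/475.4) = -4.176  (Myc3)
log2(5.917/17.36) = -1.553  (Ccn1)
log2(87.56/7.682) = 3.511  (Hoxa7)
log2(25.60/2.082) = 3.620  (Nfkb7)
The largest magnitude belongs to Myc3.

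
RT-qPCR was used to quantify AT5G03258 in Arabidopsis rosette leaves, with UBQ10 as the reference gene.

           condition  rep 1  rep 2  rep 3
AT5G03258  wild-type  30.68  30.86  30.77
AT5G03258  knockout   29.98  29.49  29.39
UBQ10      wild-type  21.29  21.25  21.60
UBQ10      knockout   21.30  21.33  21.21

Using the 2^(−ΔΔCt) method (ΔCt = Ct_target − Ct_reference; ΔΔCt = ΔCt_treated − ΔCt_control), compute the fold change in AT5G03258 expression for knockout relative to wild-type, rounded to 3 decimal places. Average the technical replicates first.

2.071

Mean Ct: AT5G03258 wild-type 30.770; AT5G03258 knockout 29.620; UBQ10 wild-type 21.380; UBQ10 knockout 21.280
ΔCt(wild-type) = 30.770 − 21.380 = 9.390
ΔCt(knockout) = 29.620 − 21.280 = 8.340
ΔΔCt = 8.340 − 9.390 = -1.050
Fold change = 2^(−(-1.050)) = 2^1.050 = 2.0705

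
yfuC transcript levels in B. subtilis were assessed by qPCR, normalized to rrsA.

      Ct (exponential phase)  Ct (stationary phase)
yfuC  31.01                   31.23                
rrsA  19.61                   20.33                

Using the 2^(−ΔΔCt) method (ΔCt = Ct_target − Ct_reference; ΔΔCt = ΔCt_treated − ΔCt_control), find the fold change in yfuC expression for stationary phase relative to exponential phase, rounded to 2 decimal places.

1.41

ΔCt(exponential phase) = 31.010 − 19.610 = 11.400
ΔCt(stationary phase) = 31.230 − 20.330 = 10.900
ΔΔCt = 10.900 − 11.400 = -0.500
Fold change = 2^(−(-0.500)) = 2^0.500 = 1.414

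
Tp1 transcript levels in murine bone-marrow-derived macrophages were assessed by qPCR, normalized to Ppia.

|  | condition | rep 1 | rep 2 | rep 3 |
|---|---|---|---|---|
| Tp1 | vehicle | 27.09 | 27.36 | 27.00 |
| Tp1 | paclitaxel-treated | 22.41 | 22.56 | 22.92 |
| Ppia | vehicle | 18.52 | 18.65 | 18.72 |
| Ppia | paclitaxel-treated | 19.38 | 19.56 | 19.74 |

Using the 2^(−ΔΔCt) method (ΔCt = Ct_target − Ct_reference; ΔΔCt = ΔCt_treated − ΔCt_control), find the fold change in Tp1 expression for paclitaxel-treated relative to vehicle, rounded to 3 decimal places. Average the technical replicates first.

43.713

Mean Ct: Tp1 vehicle 27.150; Tp1 paclitaxel-treated 22.630; Ppia vehicle 18.630; Ppia paclitaxel-treated 19.560
ΔCt(vehicle) = 27.150 − 18.630 = 8.520
ΔCt(paclitaxel-treated) = 22.630 − 19.560 = 3.070
ΔΔCt = 3.070 − 8.520 = -5.450
Fold change = 2^(−(-5.450)) = 2^5.450 = 43.7133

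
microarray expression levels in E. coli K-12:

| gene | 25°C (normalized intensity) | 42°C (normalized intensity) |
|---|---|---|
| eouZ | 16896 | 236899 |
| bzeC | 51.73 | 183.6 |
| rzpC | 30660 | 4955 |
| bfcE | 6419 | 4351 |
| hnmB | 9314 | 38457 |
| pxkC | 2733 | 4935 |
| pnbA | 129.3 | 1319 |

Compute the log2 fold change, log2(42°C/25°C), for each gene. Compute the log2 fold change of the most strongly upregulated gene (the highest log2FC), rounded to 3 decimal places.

log2(236899/16896) = 3.810  (eouZ)
log2(183.6/51.73) = 1.827  (bzeC)
log2(4955/30660) = -2.629  (rzpC)
log2(4351/6419) = -0.561  (bfcE)
log2(38457/9314) = 2.046  (hnmB)
log2(4935/2733) = 0.853  (pxkC)
log2(1319/129.3) = 3.351  (pnbA)
eouZ is most strongly upregulated.

3.810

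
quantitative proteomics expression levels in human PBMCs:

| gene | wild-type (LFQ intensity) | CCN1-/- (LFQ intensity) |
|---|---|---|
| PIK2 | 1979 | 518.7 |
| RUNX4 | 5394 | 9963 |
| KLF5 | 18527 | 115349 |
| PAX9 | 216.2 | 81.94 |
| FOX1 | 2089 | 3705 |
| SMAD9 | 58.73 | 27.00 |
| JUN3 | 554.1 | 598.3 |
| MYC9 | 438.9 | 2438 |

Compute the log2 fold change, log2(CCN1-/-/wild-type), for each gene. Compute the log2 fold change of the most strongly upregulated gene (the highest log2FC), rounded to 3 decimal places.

log2(518.7/1979) = -1.932  (PIK2)
log2(9963/5394) = 0.885  (RUNX4)
log2(115349/18527) = 2.638  (KLF5)
log2(81.94/216.2) = -1.400  (PAX9)
log2(3705/2089) = 0.827  (FOX1)
log2(27.00/58.73) = -1.121  (SMAD9)
log2(598.3/554.1) = 0.111  (JUN3)
log2(2438/438.9) = 2.474  (MYC9)
KLF5 is most strongly upregulated.

2.638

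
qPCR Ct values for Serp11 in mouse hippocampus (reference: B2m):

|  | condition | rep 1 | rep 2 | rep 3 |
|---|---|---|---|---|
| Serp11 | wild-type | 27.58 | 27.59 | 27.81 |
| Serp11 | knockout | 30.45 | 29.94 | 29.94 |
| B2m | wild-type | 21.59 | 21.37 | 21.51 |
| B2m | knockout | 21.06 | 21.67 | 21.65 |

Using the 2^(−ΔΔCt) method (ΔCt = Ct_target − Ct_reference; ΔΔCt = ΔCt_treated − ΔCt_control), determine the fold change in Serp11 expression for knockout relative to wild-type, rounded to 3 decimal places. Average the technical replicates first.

0.179

Mean Ct: Serp11 wild-type 27.660; Serp11 knockout 30.110; B2m wild-type 21.490; B2m knockout 21.460
ΔCt(wild-type) = 27.660 − 21.490 = 6.170
ΔCt(knockout) = 30.110 − 21.460 = 8.650
ΔΔCt = 8.650 − 6.170 = 2.480
Fold change = 2^(−2.480) = 0.1792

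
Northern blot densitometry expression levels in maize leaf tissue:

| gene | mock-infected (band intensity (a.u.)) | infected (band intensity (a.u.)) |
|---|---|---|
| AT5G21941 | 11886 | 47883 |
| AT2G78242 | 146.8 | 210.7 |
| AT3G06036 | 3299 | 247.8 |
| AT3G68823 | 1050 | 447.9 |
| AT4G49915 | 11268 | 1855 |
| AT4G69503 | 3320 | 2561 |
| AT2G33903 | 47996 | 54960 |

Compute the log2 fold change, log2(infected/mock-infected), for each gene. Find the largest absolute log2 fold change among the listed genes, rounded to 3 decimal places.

3.735

log2(47883/11886) = 2.010  (AT5G21941)
log2(210.7/146.8) = 0.521  (AT2G78242)
log2(247.8/3299) = -3.735  (AT3G06036)
log2(447.9/1050) = -1.229  (AT3G68823)
log2(1855/11268) = -2.603  (AT4G49915)
log2(2561/3320) = -0.374  (AT4G69503)
log2(54960/47996) = 0.195  (AT2G33903)
The largest magnitude belongs to AT3G06036.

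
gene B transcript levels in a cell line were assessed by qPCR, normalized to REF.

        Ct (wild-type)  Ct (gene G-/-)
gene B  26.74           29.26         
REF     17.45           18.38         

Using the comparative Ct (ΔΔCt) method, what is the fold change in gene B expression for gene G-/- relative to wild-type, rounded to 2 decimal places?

0.33

ΔCt(wild-type) = 26.740 − 17.450 = 9.290
ΔCt(gene G-/-) = 29.260 − 18.380 = 10.880
ΔΔCt = 10.880 − 9.290 = 1.590
Fold change = 2^(−1.590) = 0.332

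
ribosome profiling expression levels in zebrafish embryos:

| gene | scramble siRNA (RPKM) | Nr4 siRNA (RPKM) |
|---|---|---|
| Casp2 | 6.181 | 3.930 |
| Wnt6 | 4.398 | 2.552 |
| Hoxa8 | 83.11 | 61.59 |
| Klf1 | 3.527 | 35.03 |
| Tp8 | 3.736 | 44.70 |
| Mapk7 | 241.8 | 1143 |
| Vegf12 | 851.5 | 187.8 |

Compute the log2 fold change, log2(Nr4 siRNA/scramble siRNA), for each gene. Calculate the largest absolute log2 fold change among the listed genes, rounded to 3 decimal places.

log2(3.930/6.181) = -0.653  (Casp2)
log2(2.552/4.398) = -0.785  (Wnt6)
log2(61.59/83.11) = -0.432  (Hoxa8)
log2(35.03/3.527) = 3.312  (Klf1)
log2(44.70/3.736) = 3.581  (Tp8)
log2(1143/241.8) = 2.241  (Mapk7)
log2(187.8/851.5) = -2.181  (Vegf12)
The largest magnitude belongs to Tp8.

3.581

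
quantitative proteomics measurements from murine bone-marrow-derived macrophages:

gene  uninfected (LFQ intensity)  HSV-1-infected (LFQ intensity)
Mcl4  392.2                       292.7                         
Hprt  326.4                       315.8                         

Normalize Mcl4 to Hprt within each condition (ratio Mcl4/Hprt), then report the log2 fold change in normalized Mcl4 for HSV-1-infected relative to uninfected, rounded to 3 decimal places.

Mcl4/Hprt (uninfected) = 392.2 / 326.4 = 1.2016
Mcl4/Hprt (HSV-1-infected) = 292.7 / 315.8 = 0.92685
Fold change = 0.92685 / 1.2016 = 0.7714
log2(0.7714) = -0.3745

-0.375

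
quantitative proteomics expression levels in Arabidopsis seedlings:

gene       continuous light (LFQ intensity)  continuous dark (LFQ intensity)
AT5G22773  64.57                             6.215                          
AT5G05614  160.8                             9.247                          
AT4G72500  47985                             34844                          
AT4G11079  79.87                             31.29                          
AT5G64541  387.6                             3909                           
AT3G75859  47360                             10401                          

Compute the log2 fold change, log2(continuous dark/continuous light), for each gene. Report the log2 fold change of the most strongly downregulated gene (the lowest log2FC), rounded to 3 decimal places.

log2(6.215/64.57) = -3.377  (AT5G22773)
log2(9.247/160.8) = -4.120  (AT5G05614)
log2(34844/47985) = -0.462  (AT4G72500)
log2(31.29/79.87) = -1.352  (AT4G11079)
log2(3909/387.6) = 3.334  (AT5G64541)
log2(10401/47360) = -2.187  (AT3G75859)
AT5G05614 is most strongly downregulated.

-4.120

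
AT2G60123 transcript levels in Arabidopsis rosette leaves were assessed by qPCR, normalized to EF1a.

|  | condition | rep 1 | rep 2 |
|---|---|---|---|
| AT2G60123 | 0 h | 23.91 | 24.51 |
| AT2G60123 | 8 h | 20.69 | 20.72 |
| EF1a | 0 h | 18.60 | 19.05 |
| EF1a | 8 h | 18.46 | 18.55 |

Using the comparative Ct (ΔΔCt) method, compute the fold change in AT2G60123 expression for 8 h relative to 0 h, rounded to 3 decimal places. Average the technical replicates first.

9.095

Mean Ct: AT2G60123 0 h 24.210; AT2G60123 8 h 20.705; EF1a 0 h 18.825; EF1a 8 h 18.505
ΔCt(0 h) = 24.210 − 18.825 = 5.385
ΔCt(8 h) = 20.705 − 18.505 = 2.200
ΔΔCt = 2.200 − 5.385 = -3.185
Fold change = 2^(−(-3.185)) = 2^3.185 = 9.0945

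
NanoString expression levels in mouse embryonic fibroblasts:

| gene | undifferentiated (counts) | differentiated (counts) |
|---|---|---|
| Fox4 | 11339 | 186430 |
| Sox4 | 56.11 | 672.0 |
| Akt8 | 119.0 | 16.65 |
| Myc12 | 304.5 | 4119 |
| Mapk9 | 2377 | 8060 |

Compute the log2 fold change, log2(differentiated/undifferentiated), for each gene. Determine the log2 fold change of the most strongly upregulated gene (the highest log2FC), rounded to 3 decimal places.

4.039

log2(186430/11339) = 4.039  (Fox4)
log2(672.0/56.11) = 3.582  (Sox4)
log2(16.65/119.0) = -2.837  (Akt8)
log2(4119/304.5) = 3.758  (Myc12)
log2(8060/2377) = 1.762  (Mapk9)
Fox4 is most strongly upregulated.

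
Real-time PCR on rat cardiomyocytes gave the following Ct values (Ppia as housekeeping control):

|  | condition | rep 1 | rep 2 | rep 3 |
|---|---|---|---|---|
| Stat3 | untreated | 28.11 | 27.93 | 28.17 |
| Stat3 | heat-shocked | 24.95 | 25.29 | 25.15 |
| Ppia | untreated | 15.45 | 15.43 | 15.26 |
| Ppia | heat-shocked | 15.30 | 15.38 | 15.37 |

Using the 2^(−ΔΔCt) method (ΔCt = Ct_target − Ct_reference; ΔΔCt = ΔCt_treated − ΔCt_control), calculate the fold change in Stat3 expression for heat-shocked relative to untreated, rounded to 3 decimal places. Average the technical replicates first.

7.516

Mean Ct: Stat3 untreated 28.070; Stat3 heat-shocked 25.130; Ppia untreated 15.380; Ppia heat-shocked 15.350
ΔCt(untreated) = 28.070 − 15.380 = 12.690
ΔCt(heat-shocked) = 25.130 − 15.350 = 9.780
ΔΔCt = 9.780 − 12.690 = -2.910
Fold change = 2^(−(-2.910)) = 2^2.910 = 7.5162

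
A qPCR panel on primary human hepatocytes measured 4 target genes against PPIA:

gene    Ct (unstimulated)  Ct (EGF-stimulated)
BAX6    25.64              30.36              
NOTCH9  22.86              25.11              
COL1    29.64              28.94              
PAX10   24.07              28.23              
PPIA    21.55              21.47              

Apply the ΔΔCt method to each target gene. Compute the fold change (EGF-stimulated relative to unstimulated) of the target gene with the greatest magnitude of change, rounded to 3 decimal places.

BAX6: ΔΔCt = (30.36−21.47) − (25.64−21.55) = 8.89 − 4.09 = 4.80; fold change = 2^-4.80 = 0.036
NOTCH9: ΔΔCt = (25.11−21.47) − (22.86−21.55) = 3.64 − 1.31 = 2.33; fold change = 2^-2.33 = 0.199
COL1: ΔΔCt = (28.94−21.47) − (29.64−21.55) = 7.47 − 8.09 = -0.62; fold change = 2^0.62 = 1.537
PAX10: ΔΔCt = (28.23−21.47) − (24.07−21.55) = 6.76 − 2.52 = 4.24; fold change = 2^-4.24 = 0.053
BAX6 has the largest |ΔΔCt| = 4.80.

0.036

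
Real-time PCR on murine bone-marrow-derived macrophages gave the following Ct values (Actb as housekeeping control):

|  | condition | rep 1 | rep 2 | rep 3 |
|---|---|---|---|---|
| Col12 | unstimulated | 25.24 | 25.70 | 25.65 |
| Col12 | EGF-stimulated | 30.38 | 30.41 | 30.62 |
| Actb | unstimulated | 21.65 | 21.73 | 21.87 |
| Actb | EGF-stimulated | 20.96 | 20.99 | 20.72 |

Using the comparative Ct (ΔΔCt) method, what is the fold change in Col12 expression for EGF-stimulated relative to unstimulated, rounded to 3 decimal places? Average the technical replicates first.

0.018

Mean Ct: Col12 unstimulated 25.530; Col12 EGF-stimulated 30.470; Actb unstimulated 21.750; Actb EGF-stimulated 20.890
ΔCt(unstimulated) = 25.530 − 21.750 = 3.780
ΔCt(EGF-stimulated) = 30.470 − 20.890 = 9.580
ΔΔCt = 9.580 − 3.780 = 5.800
Fold change = 2^(−5.800) = 0.0179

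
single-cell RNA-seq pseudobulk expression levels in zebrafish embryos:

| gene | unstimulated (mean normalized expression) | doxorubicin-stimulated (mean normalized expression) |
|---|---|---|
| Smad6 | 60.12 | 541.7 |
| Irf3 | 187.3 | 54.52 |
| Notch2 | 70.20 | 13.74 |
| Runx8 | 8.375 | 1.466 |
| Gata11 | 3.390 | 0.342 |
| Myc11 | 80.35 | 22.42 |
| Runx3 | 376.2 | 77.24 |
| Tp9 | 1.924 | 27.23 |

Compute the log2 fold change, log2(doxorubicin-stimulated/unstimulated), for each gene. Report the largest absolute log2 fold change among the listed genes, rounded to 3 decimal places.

3.823

log2(541.7/60.12) = 3.172  (Smad6)
log2(54.52/187.3) = -1.780  (Irf3)
log2(13.74/70.20) = -2.353  (Notch2)
log2(1.466/8.375) = -2.514  (Runx8)
log2(0.342/3.390) = -3.309  (Gata11)
log2(22.42/80.35) = -1.842  (Myc11)
log2(77.24/376.2) = -2.284  (Runx3)
log2(27.23/1.924) = 3.823  (Tp9)
The largest magnitude belongs to Tp9.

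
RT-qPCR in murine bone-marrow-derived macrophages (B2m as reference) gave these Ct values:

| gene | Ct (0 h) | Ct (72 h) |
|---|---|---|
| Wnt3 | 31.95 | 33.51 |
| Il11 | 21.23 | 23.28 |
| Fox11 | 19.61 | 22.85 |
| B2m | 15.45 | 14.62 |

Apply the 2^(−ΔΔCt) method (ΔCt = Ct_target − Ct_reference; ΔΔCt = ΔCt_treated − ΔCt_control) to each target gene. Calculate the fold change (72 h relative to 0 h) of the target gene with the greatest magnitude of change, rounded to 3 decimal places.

0.060

Wnt3: ΔΔCt = (33.51−14.62) − (31.95−15.45) = 18.89 − 16.50 = 2.39; fold change = 2^-2.39 = 0.191
Il11: ΔΔCt = (23.28−14.62) − (21.23−15.45) = 8.66 − 5.78 = 2.88; fold change = 2^-2.88 = 0.136
Fox11: ΔΔCt = (22.85−14.62) − (19.61−15.45) = 8.23 − 4.16 = 4.07; fold change = 2^-4.07 = 0.060
Fox11 has the largest |ΔΔCt| = 4.07.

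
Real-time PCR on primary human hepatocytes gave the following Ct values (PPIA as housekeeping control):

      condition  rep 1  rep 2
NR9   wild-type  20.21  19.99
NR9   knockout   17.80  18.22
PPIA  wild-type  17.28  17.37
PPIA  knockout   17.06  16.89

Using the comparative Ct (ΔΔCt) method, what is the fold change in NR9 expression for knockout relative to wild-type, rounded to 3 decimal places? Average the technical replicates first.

Mean Ct: NR9 wild-type 20.100; NR9 knockout 18.010; PPIA wild-type 17.325; PPIA knockout 16.975
ΔCt(wild-type) = 20.100 − 17.325 = 2.775
ΔCt(knockout) = 18.010 − 16.975 = 1.035
ΔΔCt = 1.035 − 2.775 = -1.740
Fold change = 2^(−(-1.740)) = 2^1.740 = 3.3404

3.340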